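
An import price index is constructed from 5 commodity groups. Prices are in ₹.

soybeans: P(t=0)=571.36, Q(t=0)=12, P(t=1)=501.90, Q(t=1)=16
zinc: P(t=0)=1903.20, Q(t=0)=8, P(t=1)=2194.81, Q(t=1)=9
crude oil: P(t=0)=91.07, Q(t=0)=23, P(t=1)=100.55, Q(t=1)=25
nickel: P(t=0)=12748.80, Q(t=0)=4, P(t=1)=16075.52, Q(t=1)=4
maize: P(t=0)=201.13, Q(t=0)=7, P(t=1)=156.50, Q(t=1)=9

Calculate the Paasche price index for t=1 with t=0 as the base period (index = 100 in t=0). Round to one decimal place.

118.0

Paasche price index uses current-period quantities as weights.
ΣP(t=1)·Q(t=1) = 501.90×16 + 2194.81×9 + 100.55×25 + 16075.52×4 + 156.50×9 = 8030.4 + 19753.29 + 2513.75 + 64302.08 + 1408.5 = 96008.02
ΣP(t=0)·Q(t=1) = 571.36×16 + 1903.20×9 + 91.07×25 + 12748.80×4 + 201.13×9 = 9141.76 + 17128.8 + 2276.75 + 50995.2 + 1810.17 = 81352.68
Index = 96008.02 / 81352.68 × 100 = 118.0146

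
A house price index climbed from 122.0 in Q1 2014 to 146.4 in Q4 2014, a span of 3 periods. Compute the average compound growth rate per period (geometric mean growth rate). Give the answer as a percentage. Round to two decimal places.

6.27%

Growth factor = (146.4/122.0)^(1/3) = (1.200000)^(1/3) = 1.062659
Growth rate = 1.062659 − 1 = 0.062659 = 6.2659%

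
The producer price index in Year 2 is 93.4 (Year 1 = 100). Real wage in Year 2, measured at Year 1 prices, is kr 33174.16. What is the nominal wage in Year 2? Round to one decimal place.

Nominal = Real × (Index/100) = 33174.16 × (93.4/100)
        = 33174.16 × 0.934 = 30984.6654

30984.7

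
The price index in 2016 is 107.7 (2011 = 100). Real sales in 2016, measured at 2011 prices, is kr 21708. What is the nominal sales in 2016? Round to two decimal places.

23379.52

Nominal = Real × (Index/100) = 21708 × (107.7/100)
        = 21708 × 1.077 = 23379.5160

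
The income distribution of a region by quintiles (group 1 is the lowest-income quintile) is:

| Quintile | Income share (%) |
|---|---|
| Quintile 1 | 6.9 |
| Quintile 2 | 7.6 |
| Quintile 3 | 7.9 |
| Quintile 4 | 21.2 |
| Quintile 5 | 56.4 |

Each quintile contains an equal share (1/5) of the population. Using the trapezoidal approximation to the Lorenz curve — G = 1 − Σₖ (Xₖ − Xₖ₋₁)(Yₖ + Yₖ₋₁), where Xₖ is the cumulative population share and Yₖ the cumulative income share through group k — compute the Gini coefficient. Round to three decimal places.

0.450

Cumulative income shares Yₖ: 0.0690, 0.1450, 0.2240, 0.4360, 1.0000
Σ (Xₖ−Xₖ₋₁)(Yₖ+Yₖ₋₁) = (1/5)(0.0690+0.0000) + (1/5)(0.1450+0.0690) + (1/5)(0.2240+0.1450) + (1/5)(0.4360+0.2240) + (1/5)(1.0000+0.4360)
  = 0.0138 + 0.0428 + 0.0738 + 0.1320 + 0.2872 = 0.5496
G = 1 − 0.5496 = 0.4504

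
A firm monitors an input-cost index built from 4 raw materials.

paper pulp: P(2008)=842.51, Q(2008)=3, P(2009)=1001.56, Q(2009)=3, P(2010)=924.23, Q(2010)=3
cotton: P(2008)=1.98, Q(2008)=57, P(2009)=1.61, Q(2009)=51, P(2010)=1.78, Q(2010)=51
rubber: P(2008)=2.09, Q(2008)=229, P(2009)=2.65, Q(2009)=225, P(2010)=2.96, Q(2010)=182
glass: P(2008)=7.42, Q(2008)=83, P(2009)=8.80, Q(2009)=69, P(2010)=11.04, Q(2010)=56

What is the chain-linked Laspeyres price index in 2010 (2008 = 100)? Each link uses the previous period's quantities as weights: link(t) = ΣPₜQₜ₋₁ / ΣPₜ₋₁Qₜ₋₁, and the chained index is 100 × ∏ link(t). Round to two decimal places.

118.74

Link 2008→2009:
ΣP(2009)Q(2008) = 1001.56×3 + 1.61×57 + 2.65×229 + 8.80×83 = 3004.68 + 91.77 + 606.85 + 730.4 = 4433.7
ΣP(2008)Q(2008) = 842.51×3 + 1.98×57 + 2.09×229 + 7.42×83 = 2527.53 + 112.86 + 478.61 + 615.86 = 3734.86
link = 4433.7/3734.86 = 1.187113
Link 2009→2010:
ΣP(2010)Q(2009) = 924.23×3 + 1.78×51 + 2.96×225 + 11.04×69 = 2772.69 + 90.78 + 666 + 761.76 = 4291.23
ΣP(2009)Q(2009) = 1001.56×3 + 1.61×51 + 2.65×225 + 8.80×69 = 3004.68 + 82.11 + 596.25 + 607.2 = 4290.24
link = 4291.23/4290.24 = 1.000231
Chained index = 100 × 1.187113 × 1.000231 = 118.7387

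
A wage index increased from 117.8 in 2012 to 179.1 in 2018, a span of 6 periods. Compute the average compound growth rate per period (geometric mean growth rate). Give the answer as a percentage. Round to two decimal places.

Growth factor = (179.1/117.8)^(1/6) = (1.520374)^(1/6) = 1.072322
Growth rate = 1.072322 − 1 = 0.072322 = 7.2322%

7.23%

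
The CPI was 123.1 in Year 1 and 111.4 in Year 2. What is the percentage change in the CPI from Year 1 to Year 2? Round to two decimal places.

-9.50%

Change = (111.4 − 123.1) / 123.1 × 100
       = -11.7 / 123.1 × 100 = -9.5045%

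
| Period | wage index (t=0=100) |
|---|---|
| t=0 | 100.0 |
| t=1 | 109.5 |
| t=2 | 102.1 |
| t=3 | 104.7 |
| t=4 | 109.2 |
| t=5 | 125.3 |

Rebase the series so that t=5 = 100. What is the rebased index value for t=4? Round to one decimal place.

Rebased(t=4) = 109.2 / 125.3 × 100 = 87.1508

87.2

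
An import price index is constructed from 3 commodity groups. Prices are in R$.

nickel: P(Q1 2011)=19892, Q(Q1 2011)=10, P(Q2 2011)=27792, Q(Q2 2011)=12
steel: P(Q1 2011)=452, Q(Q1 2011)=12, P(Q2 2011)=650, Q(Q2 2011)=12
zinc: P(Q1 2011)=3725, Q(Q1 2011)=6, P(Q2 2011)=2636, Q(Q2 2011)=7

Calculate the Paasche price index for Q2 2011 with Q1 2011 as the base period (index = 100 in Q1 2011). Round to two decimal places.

Paasche price index uses current-period quantities as weights.
ΣP(Q2 2011)·Q(Q2 2011) = 27792×12 + 650×12 + 2636×7 = 333504 + 7800 + 18452 = 359756
ΣP(Q1 2011)·Q(Q2 2011) = 19892×12 + 452×12 + 3725×7 = 238704 + 5424 + 26075 = 270203
Index = 359756 / 270203 × 100 = 133.1429

133.14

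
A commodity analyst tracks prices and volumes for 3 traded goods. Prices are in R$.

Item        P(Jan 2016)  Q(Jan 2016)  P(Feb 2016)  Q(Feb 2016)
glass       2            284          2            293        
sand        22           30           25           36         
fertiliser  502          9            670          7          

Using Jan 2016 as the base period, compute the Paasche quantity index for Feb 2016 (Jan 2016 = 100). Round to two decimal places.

84.05

Paasche quantity index uses current-period prices as weights.
ΣP(Feb 2016)·Q(Feb 2016) = 2×293 + 25×36 + 670×7 = 586 + 900 + 4690 = 6176
ΣP(Feb 2016)·Q(Jan 2016) = 2×284 + 25×30 + 670×9 = 568 + 750 + 6030 = 7348
Index = 6176 / 7348 × 100 = 84.0501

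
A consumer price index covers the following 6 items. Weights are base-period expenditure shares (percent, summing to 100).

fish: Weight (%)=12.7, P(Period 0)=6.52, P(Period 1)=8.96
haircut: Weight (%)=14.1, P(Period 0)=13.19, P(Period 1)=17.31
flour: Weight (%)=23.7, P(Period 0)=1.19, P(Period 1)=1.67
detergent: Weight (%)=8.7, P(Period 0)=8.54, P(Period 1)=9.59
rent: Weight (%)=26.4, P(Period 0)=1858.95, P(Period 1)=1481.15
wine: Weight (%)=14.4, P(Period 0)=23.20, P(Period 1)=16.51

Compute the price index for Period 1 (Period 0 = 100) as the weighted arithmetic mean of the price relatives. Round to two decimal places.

110.27

fish: 12.7 × (8.96/6.52) = 12.7 × 1.374233 = 17.4528
haircut: 14.1 × (17.31/13.19) = 14.1 × 1.312358 = 18.5042
flour: 23.7 × (1.67/1.19) = 23.7 × 1.403361 = 33.2597
detergent: 8.7 × (9.59/8.54) = 8.7 × 1.122951 = 9.7697
rent: 26.4 × (1481.15/1858.95) = 26.4 × 0.796767 = 21.0346
wine: 14.4 × (16.51/23.20) = 14.4 × 0.711638 = 10.2476
Index = Σ wᵢ·(p₁ᵢ/p₀ᵢ) = 17.4528 + 18.5042 + 33.2597 + 9.7697 + 21.0346 + 10.2476 = 110.2686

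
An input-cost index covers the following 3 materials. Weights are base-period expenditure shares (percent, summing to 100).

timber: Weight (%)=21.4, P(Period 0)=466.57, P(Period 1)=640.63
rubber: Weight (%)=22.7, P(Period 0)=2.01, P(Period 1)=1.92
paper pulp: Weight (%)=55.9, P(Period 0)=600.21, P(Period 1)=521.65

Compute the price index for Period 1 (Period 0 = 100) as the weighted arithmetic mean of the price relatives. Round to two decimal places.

timber: 21.4 × (640.63/466.57) = 21.4 × 1.373063 = 29.3835
rubber: 22.7 × (1.92/2.01) = 22.7 × 0.955224 = 21.6836
paper pulp: 55.9 × (521.65/600.21) = 55.9 × 0.869112 = 48.5834
Index = Σ wᵢ·(p₁ᵢ/p₀ᵢ) = 29.3835 + 21.6836 + 48.5834 = 99.6505

99.65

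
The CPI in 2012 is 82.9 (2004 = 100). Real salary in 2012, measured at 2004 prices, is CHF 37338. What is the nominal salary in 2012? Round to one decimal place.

Nominal = Real × (Index/100) = 37338 × (82.9/100)
        = 37338 × 0.829 = 30953.2020

30953.2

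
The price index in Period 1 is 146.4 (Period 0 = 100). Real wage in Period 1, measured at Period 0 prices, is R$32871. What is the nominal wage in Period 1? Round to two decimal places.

Nominal = Real × (Index/100) = 32871 × (146.4/100)
        = 32871 × 1.464 = 48123.1440

48123.14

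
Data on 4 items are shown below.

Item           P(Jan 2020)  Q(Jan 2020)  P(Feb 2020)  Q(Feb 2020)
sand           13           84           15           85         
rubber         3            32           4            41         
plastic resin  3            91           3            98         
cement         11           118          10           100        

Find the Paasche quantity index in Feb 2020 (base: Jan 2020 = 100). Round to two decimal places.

Paasche quantity index uses current-period prices as weights.
ΣP(Feb 2020)·Q(Feb 2020) = 15×85 + 4×41 + 3×98 + 10×100 = 1275 + 164 + 294 + 1000 = 2733
ΣP(Feb 2020)·Q(Jan 2020) = 15×84 + 4×32 + 3×91 + 10×118 = 1260 + 128 + 273 + 1180 = 2841
Index = 2733 / 2841 × 100 = 96.1985

96.20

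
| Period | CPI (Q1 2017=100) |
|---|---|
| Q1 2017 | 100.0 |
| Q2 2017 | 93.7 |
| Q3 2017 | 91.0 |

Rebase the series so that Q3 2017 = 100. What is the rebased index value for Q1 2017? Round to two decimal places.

109.89

Rebased(Q1 2017) = 100.0 / 91.0 × 100 = 109.8901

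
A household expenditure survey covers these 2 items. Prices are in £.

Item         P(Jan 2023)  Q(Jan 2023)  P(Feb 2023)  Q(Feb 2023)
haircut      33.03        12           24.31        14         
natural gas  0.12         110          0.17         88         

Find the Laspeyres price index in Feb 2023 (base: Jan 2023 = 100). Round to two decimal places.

75.79

Laspeyres price index uses base-period quantities as weights.
ΣP(Feb 2023)·Q(Jan 2023) = 24.31×12 + 0.17×110 = 291.72 + 18.7 = 310.42
ΣP(Jan 2023)·Q(Jan 2023) = 33.03×12 + 0.12×110 = 396.36 + 13.2 = 409.56
Index = 310.42 / 409.56 × 100 = 75.7935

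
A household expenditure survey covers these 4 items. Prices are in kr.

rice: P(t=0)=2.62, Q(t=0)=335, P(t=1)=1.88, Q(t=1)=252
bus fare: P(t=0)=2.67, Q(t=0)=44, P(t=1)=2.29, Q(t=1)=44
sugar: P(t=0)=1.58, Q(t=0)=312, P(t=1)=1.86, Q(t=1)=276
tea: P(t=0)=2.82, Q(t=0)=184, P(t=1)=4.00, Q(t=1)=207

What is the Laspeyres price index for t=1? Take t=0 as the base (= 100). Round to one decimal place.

Laspeyres price index uses base-period quantities as weights.
ΣP(t=1)·Q(t=0) = 1.88×335 + 2.29×44 + 1.86×312 + 4.00×184 = 629.8 + 100.76 + 580.32 + 736 = 2046.88
ΣP(t=0)·Q(t=0) = 2.62×335 + 2.67×44 + 1.58×312 + 2.82×184 = 877.7 + 117.48 + 492.96 + 518.88 = 2007.02
Index = 2046.88 / 2007.02 × 100 = 101.9860

102.0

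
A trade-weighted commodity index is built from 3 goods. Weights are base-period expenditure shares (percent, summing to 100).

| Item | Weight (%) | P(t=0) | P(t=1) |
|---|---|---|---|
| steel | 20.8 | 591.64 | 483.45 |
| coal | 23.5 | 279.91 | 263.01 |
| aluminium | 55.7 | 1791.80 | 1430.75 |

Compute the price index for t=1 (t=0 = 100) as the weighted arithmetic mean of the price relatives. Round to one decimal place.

steel: 20.8 × (483.45/591.64) = 20.8 × 0.817135 = 16.9964
coal: 23.5 × (263.01/279.91) = 23.5 × 0.939623 = 22.0812
aluminium: 55.7 × (1430.75/1791.80) = 55.7 × 0.798499 = 44.4764
Index = Σ wᵢ·(p₁ᵢ/p₀ᵢ) = 16.9964 + 22.0812 + 44.4764 = 83.5539

83.6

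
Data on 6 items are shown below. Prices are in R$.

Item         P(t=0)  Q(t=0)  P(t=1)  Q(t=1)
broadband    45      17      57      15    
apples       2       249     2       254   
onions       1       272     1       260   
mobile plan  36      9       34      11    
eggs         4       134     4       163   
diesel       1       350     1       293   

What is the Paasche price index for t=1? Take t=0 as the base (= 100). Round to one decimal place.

Paasche price index uses current-period quantities as weights.
ΣP(t=1)·Q(t=1) = 57×15 + 2×254 + 1×260 + 34×11 + 4×163 + 1×293 = 855 + 508 + 260 + 374 + 652 + 293 = 2942
ΣP(t=0)·Q(t=1) = 45×15 + 2×254 + 1×260 + 36×11 + 4×163 + 1×293 = 675 + 508 + 260 + 396 + 652 + 293 = 2784
Index = 2942 / 2784 × 100 = 105.6753

105.7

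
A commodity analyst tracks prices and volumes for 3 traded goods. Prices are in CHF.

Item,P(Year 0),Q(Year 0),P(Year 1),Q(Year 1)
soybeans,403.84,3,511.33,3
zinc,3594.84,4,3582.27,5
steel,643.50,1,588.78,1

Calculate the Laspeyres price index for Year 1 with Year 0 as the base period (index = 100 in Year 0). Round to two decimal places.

101.34

Laspeyres price index uses base-period quantities as weights.
ΣP(Year 1)·Q(Year 0) = 511.33×3 + 3582.27×4 + 588.78×1 = 1533.99 + 14329.08 + 588.78 = 16451.85
ΣP(Year 0)·Q(Year 0) = 403.84×3 + 3594.84×4 + 643.50×1 = 1211.52 + 14379.36 + 643.5 = 16234.38
Index = 16451.85 / 16234.38 × 100 = 101.3396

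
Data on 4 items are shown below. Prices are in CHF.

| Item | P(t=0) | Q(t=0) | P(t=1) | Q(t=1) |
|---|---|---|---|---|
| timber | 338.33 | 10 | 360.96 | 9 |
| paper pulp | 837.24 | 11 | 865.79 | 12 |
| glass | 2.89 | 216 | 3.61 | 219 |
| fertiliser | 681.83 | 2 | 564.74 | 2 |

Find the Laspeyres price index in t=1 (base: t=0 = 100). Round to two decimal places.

Laspeyres price index uses base-period quantities as weights.
ΣP(t=1)·Q(t=0) = 360.96×10 + 865.79×11 + 3.61×216 + 564.74×2 = 3609.6 + 9523.69 + 779.76 + 1129.48 = 15042.53
ΣP(t=0)·Q(t=0) = 338.33×10 + 837.24×11 + 2.89×216 + 681.83×2 = 3383.3 + 9209.64 + 624.24 + 1363.66 = 14580.84
Index = 15042.53 / 14580.84 × 100 = 103.1664

103.17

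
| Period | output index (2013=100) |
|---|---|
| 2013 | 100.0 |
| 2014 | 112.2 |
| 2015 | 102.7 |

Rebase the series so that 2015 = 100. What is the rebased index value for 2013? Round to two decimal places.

Rebased(2013) = 100.0 / 102.7 × 100 = 97.3710

97.37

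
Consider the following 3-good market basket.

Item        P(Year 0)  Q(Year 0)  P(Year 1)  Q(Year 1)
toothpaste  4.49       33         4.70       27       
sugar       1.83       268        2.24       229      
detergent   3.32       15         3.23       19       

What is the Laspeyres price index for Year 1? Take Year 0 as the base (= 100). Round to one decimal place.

Laspeyres price index uses base-period quantities as weights.
ΣP(Year 1)·Q(Year 0) = 4.70×33 + 2.24×268 + 3.23×15 = 155.1 + 600.32 + 48.45 = 803.87
ΣP(Year 0)·Q(Year 0) = 4.49×33 + 1.83×268 + 3.32×15 = 148.17 + 490.44 + 49.8 = 688.41
Index = 803.87 / 688.41 × 100 = 116.7720

116.8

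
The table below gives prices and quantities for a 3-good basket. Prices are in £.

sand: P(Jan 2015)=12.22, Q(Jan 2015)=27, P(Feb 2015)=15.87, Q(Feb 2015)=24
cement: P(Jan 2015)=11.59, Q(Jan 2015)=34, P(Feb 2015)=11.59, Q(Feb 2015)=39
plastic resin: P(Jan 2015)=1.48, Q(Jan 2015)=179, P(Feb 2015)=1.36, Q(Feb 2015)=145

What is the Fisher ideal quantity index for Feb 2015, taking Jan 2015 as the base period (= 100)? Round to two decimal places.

Laspeyres component (base-period weights):
ΣP(Jan 2015)Q(Feb 2015) = 12.22×24 + 11.59×39 + 1.48×145 = 293.28 + 452.01 + 214.6 = 959.89
ΣP(Jan 2015)Q(Jan 2015) = 12.22×27 + 11.59×34 + 1.48×179 = 329.94 + 394.06 + 264.92 = 988.92
L = 959.89 / 988.92 × 100 = 97.0645
Paasche component (current-period weights):
ΣP(Feb 2015)Q(Feb 2015) = 15.87×24 + 11.59×39 + 1.36×145 = 380.88 + 452.01 + 197.2 = 1030.09
ΣP(Feb 2015)Q(Jan 2015) = 15.87×27 + 11.59×34 + 1.36×179 = 428.49 + 394.06 + 243.44 = 1065.99
P = 1030.09 / 1065.99 × 100 = 96.6322
Fisher = √(L × P) = √(97.0645 × 96.6322) = 96.8481

96.85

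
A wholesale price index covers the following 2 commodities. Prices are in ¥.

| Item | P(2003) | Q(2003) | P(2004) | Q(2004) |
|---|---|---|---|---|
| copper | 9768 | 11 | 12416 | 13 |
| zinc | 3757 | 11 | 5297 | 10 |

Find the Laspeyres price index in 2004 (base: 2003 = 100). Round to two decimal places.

Laspeyres price index uses base-period quantities as weights.
ΣP(2004)·Q(2003) = 12416×11 + 5297×11 = 136576 + 58267 = 194843
ΣP(2003)·Q(2003) = 9768×11 + 3757×11 = 107448 + 41327 = 148775
Index = 194843 / 148775 × 100 = 130.9649

130.96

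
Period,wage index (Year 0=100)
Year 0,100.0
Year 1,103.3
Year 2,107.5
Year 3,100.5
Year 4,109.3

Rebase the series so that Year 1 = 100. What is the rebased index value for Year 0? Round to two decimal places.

96.81

Rebased(Year 0) = 100.0 / 103.3 × 100 = 96.8054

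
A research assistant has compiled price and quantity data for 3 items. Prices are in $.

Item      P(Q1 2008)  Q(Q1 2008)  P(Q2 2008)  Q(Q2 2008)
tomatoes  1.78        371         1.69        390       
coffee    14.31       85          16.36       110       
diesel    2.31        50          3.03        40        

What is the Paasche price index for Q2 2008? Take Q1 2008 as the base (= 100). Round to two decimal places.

109.29

Paasche price index uses current-period quantities as weights.
ΣP(Q2 2008)·Q(Q2 2008) = 1.69×390 + 16.36×110 + 3.03×40 = 659.1 + 1799.6 + 121.2 = 2579.9
ΣP(Q1 2008)·Q(Q2 2008) = 1.78×390 + 14.31×110 + 2.31×40 = 694.2 + 1574.1 + 92.4 = 2360.7
Index = 2579.9 / 2360.7 × 100 = 109.2854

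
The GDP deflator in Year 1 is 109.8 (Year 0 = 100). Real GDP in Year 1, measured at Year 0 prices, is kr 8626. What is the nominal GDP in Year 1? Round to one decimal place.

Nominal = Real × (Index/100) = 8626 × (109.8/100)
        = 8626 × 1.098 = 9471.3480

9471.3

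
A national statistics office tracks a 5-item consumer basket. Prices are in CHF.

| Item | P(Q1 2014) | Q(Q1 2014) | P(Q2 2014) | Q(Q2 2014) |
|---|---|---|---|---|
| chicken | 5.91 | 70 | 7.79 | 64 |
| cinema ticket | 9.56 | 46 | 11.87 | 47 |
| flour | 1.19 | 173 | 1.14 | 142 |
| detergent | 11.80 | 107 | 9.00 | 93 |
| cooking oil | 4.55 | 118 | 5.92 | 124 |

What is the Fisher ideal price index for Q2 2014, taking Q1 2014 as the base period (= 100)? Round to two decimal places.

Laspeyres component (base-period weights):
ΣP(Q2 2014)Q(Q1 2014) = 7.79×70 + 11.87×46 + 1.14×173 + 9.00×107 + 5.92×118 = 545.3 + 546.02 + 197.22 + 963 + 698.56 = 2950.1
ΣP(Q1 2014)Q(Q1 2014) = 5.91×70 + 9.56×46 + 1.19×173 + 11.80×107 + 4.55×118 = 413.7 + 439.76 + 205.87 + 1262.6 + 536.9 = 2858.83
L = 2950.1 / 2858.83 × 100 = 103.1926
Paasche component (current-period weights):
ΣP(Q2 2014)Q(Q2 2014) = 7.79×64 + 11.87×47 + 1.14×142 + 9.00×93 + 5.92×124 = 498.56 + 557.89 + 161.88 + 837 + 734.08 = 2789.41
ΣP(Q1 2014)Q(Q2 2014) = 5.91×64 + 9.56×47 + 1.19×142 + 11.80×93 + 4.55×124 = 378.24 + 449.32 + 168.98 + 1097.4 + 564.2 = 2658.14
P = 2789.41 / 2658.14 × 100 = 104.9384
Fisher = √(L × P) = √(103.1926 × 104.9384) = 104.0618

104.06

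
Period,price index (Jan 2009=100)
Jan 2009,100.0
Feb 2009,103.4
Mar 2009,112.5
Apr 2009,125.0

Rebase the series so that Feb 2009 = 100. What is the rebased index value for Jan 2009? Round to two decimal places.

Rebased(Jan 2009) = 100.0 / 103.4 × 100 = 96.7118

96.71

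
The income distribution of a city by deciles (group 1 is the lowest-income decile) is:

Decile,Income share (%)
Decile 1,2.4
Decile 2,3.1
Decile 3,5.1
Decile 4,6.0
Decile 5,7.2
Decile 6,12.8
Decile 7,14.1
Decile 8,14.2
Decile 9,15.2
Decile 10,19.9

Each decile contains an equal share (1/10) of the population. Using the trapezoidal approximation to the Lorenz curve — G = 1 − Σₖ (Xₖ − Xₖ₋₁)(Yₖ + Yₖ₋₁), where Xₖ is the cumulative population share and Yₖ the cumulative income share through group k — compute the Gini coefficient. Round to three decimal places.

0.318

Cumulative income shares Yₖ: 0.0240, 0.0550, 0.1060, 0.1660, 0.2380, 0.3660, 0.5070, 0.6490, 0.8010, 1.0000
Σ (Xₖ−Xₖ₋₁)(Yₖ+Yₖ₋₁) = (1/10)(0.0240+0.0000) + (1/10)(0.0550+0.0240) + (1/10)(0.1060+0.0550) + (1/10)(0.1660+0.1060) + (1/10)(0.2380+0.1660) + (1/10)(0.3660+0.2380) + (1/10)(0.5070+0.3660) + (1/10)(0.6490+0.5070) + (1/10)(0.8010+0.6490) + (1/10)(1.0000+0.8010)
  = 0.0024 + 0.0079 + 0.0161 + 0.0272 + 0.0404 + 0.0604 + 0.0873 + 0.1156 + 0.1450 + 0.1801 = 0.6824
G = 1 − 0.6824 = 0.3176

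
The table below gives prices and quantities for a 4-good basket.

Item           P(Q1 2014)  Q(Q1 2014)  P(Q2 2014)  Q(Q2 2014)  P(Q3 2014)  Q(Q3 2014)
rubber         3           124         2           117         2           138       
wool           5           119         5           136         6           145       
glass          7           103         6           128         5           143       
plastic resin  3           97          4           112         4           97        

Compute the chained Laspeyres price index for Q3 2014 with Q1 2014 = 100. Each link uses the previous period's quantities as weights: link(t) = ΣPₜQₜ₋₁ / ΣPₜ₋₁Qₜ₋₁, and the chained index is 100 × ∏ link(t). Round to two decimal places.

93.78

Link Q1 2014→Q2 2014:
ΣP(Q2 2014)Q(Q1 2014) = 2×124 + 5×119 + 6×103 + 4×97 = 248 + 595 + 618 + 388 = 1849
ΣP(Q1 2014)Q(Q1 2014) = 3×124 + 5×119 + 7×103 + 3×97 = 372 + 595 + 721 + 291 = 1979
link = 1849/1979 = 0.934310
Link Q2 2014→Q3 2014:
ΣP(Q3 2014)Q(Q2 2014) = 2×117 + 6×136 + 5×128 + 4×112 = 234 + 816 + 640 + 448 = 2138
ΣP(Q2 2014)Q(Q2 2014) = 2×117 + 5×136 + 6×128 + 4×112 = 234 + 680 + 768 + 448 = 2130
link = 2138/2130 = 1.003756
Chained index = 100 × 0.934310 × 1.003756 = 93.7819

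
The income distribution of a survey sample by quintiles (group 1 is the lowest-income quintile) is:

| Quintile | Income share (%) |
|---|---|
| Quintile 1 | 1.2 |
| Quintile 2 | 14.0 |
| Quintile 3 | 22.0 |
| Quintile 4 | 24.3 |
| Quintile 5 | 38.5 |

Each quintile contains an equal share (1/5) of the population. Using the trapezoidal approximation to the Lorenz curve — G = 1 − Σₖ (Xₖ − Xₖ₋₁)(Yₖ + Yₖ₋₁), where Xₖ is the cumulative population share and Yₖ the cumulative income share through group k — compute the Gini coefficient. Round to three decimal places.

Cumulative income shares Yₖ: 0.0120, 0.1520, 0.3720, 0.6150, 1.0000
Σ (Xₖ−Xₖ₋₁)(Yₖ+Yₖ₋₁) = (1/5)(0.0120+0.0000) + (1/5)(0.1520+0.0120) + (1/5)(0.3720+0.1520) + (1/5)(0.6150+0.3720) + (1/5)(1.0000+0.6150)
  = 0.0024 + 0.0328 + 0.1048 + 0.1974 + 0.3230 = 0.6604
G = 1 − 0.6604 = 0.3396

0.340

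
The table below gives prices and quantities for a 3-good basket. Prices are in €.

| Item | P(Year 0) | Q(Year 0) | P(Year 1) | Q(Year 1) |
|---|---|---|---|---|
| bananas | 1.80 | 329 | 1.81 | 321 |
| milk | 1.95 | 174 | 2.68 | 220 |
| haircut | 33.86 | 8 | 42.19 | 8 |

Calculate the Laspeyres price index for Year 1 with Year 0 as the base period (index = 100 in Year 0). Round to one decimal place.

116.4

Laspeyres price index uses base-period quantities as weights.
ΣP(Year 1)·Q(Year 0) = 1.81×329 + 2.68×174 + 42.19×8 = 595.49 + 466.32 + 337.52 = 1399.33
ΣP(Year 0)·Q(Year 0) = 1.80×329 + 1.95×174 + 33.86×8 = 592.2 + 339.3 + 270.88 = 1202.38
Index = 1399.33 / 1202.38 × 100 = 116.3800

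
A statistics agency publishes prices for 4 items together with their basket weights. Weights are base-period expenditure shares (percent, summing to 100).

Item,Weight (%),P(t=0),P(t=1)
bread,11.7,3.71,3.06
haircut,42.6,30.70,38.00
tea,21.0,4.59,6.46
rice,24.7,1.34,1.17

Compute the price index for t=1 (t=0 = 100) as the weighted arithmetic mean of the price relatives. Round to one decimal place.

bread: 11.7 × (3.06/3.71) = 11.7 × 0.824798 = 9.6501
haircut: 42.6 × (38.00/30.70) = 42.6 × 1.237785 = 52.7296
tea: 21.0 × (6.46/4.59) = 21.0 × 1.407407 = 29.5556
rice: 24.7 × (1.17/1.34) = 24.7 × 0.873134 = 21.5664
Index = Σ wᵢ·(p₁ᵢ/p₀ᵢ) = 9.6501 + 52.7296 + 29.5556 + 21.5664 = 113.5017

113.5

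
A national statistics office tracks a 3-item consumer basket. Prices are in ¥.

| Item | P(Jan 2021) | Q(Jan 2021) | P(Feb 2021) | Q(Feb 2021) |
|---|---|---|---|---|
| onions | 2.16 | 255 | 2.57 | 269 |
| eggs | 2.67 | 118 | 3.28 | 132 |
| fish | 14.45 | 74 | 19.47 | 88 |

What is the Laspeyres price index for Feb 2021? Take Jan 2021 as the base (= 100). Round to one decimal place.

128.3

Laspeyres price index uses base-period quantities as weights.
ΣP(Feb 2021)·Q(Jan 2021) = 2.57×255 + 3.28×118 + 19.47×74 = 655.35 + 387.04 + 1440.78 = 2483.17
ΣP(Jan 2021)·Q(Jan 2021) = 2.16×255 + 2.67×118 + 14.45×74 = 550.8 + 315.06 + 1069.3 = 1935.16
Index = 2483.17 / 1935.16 × 100 = 128.3186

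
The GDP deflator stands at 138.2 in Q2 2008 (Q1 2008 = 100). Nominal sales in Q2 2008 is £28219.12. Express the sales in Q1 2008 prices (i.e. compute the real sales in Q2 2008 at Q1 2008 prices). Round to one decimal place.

Real = Nominal ÷ (Index/100) = 28219.12 ÷ (138.2/100)
     = 28219.12 ÷ 1.382 = 20419.0449

20419.0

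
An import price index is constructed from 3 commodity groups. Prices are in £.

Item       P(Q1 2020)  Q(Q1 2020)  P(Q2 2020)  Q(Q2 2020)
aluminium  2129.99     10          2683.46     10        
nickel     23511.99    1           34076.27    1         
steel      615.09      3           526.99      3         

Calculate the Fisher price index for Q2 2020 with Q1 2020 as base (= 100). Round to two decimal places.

133.94

Laspeyres component (base-period weights):
ΣP(Q2 2020)Q(Q1 2020) = 2683.46×10 + 34076.27×1 + 526.99×3 = 26834.6 + 34076.27 + 1580.97 = 62491.84
ΣP(Q1 2020)Q(Q1 2020) = 2129.99×10 + 23511.99×1 + 615.09×3 = 21299.9 + 23511.99 + 1845.27 = 46657.16
L = 62491.84 / 46657.16 × 100 = 133.9384
Paasche component (current-period weights):
ΣP(Q2 2020)Q(Q2 2020) = 2683.46×10 + 34076.27×1 + 526.99×3 = 26834.6 + 34076.27 + 1580.97 = 62491.84
ΣP(Q1 2020)Q(Q2 2020) = 2129.99×10 + 23511.99×1 + 615.09×3 = 21299.9 + 23511.99 + 1845.27 = 46657.16
P = 62491.84 / 46657.16 × 100 = 133.9384
Fisher = √(L × P) = √(133.9384 × 133.9384) = 133.9384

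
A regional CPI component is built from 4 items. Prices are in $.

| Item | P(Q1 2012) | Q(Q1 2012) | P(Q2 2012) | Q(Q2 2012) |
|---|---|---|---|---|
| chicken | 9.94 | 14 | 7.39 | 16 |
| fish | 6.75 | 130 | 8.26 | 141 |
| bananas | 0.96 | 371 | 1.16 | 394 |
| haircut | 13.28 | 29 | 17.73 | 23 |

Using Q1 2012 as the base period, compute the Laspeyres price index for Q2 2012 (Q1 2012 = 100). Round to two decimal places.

Laspeyres price index uses base-period quantities as weights.
ΣP(Q2 2012)·Q(Q1 2012) = 7.39×14 + 8.26×130 + 1.16×371 + 17.73×29 = 103.46 + 1073.8 + 430.36 + 514.17 = 2121.79
ΣP(Q1 2012)·Q(Q1 2012) = 9.94×14 + 6.75×130 + 0.96×371 + 13.28×29 = 139.16 + 877.5 + 356.16 + 385.12 = 1757.94
Index = 2121.79 / 1757.94 × 100 = 120.6975

120.70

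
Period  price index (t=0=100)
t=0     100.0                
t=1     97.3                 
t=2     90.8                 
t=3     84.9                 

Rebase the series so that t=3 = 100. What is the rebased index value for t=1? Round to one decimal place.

Rebased(t=1) = 97.3 / 84.9 × 100 = 114.6054

114.6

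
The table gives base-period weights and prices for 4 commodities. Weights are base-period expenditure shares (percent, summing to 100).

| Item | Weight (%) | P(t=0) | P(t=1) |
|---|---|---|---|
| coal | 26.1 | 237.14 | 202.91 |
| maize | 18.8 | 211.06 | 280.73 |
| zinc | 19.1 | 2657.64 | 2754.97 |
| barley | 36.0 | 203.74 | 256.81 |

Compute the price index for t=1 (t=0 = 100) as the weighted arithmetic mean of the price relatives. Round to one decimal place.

112.5

coal: 26.1 × (202.91/237.14) = 26.1 × 0.855655 = 22.3326
maize: 18.8 × (280.73/211.06) = 18.8 × 1.330096 = 25.0058
zinc: 19.1 × (2754.97/2657.64) = 19.1 × 1.036623 = 19.7995
barley: 36.0 × (256.81/203.74) = 36.0 × 1.260479 = 45.3772
Index = Σ wᵢ·(p₁ᵢ/p₀ᵢ) = 22.3326 + 25.0058 + 19.7995 + 45.3772 = 112.5151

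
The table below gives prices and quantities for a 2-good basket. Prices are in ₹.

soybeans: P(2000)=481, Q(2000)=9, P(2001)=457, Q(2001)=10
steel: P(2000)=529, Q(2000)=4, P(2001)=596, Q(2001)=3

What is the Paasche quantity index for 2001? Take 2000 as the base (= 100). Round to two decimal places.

97.86

Paasche quantity index uses current-period prices as weights.
ΣP(2001)·Q(2001) = 457×10 + 596×3 = 4570 + 1788 = 6358
ΣP(2001)·Q(2000) = 457×9 + 596×4 = 4113 + 2384 = 6497
Index = 6358 / 6497 × 100 = 97.8606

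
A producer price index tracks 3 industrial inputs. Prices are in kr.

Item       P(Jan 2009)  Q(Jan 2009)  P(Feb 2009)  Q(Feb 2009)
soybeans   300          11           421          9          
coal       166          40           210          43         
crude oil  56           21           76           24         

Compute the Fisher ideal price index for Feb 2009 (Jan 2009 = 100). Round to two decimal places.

131.27

Laspeyres component (base-period weights):
ΣP(Feb 2009)Q(Jan 2009) = 421×11 + 210×40 + 76×21 = 4631 + 8400 + 1596 = 14627
ΣP(Jan 2009)Q(Jan 2009) = 300×11 + 166×40 + 56×21 = 3300 + 6640 + 1176 = 11116
L = 14627 / 11116 × 100 = 131.5851
Paasche component (current-period weights):
ΣP(Feb 2009)Q(Feb 2009) = 421×9 + 210×43 + 76×24 = 3789 + 9030 + 1824 = 14643
ΣP(Jan 2009)Q(Feb 2009) = 300×9 + 166×43 + 56×24 = 2700 + 7138 + 1344 = 11182
P = 14643 / 11182 × 100 = 130.9515
Fisher = √(L × P) = √(131.5851 × 130.9515) = 131.2679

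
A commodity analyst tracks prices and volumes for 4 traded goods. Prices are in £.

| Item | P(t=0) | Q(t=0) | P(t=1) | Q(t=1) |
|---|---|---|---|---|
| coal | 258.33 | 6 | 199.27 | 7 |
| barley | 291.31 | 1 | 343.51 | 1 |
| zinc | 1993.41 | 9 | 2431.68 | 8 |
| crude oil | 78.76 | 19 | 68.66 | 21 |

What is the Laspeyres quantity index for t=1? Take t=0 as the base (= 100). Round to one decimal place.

Laspeyres quantity index uses base-period prices as weights.
ΣP(t=0)·Q(t=1) = 258.33×7 + 291.31×1 + 1993.41×8 + 78.76×21 = 1808.31 + 291.31 + 15947.28 + 1653.96 = 19700.86
ΣP(t=0)·Q(t=0) = 258.33×6 + 291.31×1 + 1993.41×9 + 78.76×19 = 1549.98 + 291.31 + 17940.69 + 1496.44 = 21278.42
Index = 19700.86 / 21278.42 × 100 = 92.5861

92.6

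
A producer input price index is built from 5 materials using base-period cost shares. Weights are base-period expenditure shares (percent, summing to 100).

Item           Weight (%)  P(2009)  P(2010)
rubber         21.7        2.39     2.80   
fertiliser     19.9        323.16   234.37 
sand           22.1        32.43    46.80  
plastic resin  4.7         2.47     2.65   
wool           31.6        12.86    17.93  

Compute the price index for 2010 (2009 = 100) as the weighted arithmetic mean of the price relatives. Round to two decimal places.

rubber: 21.7 × (2.80/2.39) = 21.7 × 1.171548 = 25.4226
fertiliser: 19.9 × (234.37/323.16) = 19.9 × 0.725244 = 14.4324
sand: 22.1 × (46.80/32.43) = 22.1 × 1.443108 = 31.8927
plastic resin: 4.7 × (2.65/2.47) = 4.7 × 1.072874 = 5.0425
wool: 31.6 × (17.93/12.86) = 31.6 × 1.394246 = 44.0582
Index = Σ wᵢ·(p₁ᵢ/p₀ᵢ) = 25.4226 + 14.4324 + 31.8927 + 5.0425 + 44.0582 = 120.8483

120.85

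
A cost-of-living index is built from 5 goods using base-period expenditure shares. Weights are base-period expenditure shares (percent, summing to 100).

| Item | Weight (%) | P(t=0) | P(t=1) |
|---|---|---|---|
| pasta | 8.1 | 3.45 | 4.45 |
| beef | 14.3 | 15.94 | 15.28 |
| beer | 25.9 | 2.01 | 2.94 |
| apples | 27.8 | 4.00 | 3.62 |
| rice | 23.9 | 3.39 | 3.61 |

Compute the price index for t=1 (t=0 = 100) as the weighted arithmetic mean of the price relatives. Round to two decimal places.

pasta: 8.1 × (4.45/3.45) = 8.1 × 1.289855 = 10.4478
beef: 14.3 × (15.28/15.94) = 14.3 × 0.958595 = 13.7079
beer: 25.9 × (2.94/2.01) = 25.9 × 1.462687 = 37.8836
apples: 27.8 × (3.62/4.00) = 27.8 × 0.905000 = 25.1590
rice: 23.9 × (3.61/3.39) = 23.9 × 1.064897 = 25.4510
Index = Σ wᵢ·(p₁ᵢ/p₀ᵢ) = 10.4478 + 13.7079 + 37.8836 + 25.1590 + 25.4510 = 112.6493

112.65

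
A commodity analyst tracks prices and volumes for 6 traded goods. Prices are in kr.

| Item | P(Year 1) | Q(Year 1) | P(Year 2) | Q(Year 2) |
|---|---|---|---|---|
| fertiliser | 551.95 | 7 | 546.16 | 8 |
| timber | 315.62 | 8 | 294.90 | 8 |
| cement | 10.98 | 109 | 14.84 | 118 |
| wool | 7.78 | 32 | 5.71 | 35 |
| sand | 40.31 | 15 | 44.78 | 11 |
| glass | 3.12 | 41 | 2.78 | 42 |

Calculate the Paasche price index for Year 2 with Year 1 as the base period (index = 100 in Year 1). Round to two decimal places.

102.27

Paasche price index uses current-period quantities as weights.
ΣP(Year 2)·Q(Year 2) = 546.16×8 + 294.90×8 + 14.84×118 + 5.71×35 + 44.78×11 + 2.78×42 = 4369.28 + 2359.2 + 1751.12 + 199.85 + 492.58 + 116.76 = 9288.79
ΣP(Year 1)·Q(Year 2) = 551.95×8 + 315.62×8 + 10.98×118 + 7.78×35 + 40.31×11 + 3.12×42 = 4415.6 + 2524.96 + 1295.64 + 272.3 + 443.41 + 131.04 = 9082.95
Index = 9288.79 / 9082.95 × 100 = 102.2662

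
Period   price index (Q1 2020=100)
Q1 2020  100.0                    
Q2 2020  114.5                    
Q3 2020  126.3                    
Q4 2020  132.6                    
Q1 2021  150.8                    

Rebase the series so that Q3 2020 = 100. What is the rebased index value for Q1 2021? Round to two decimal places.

Rebased(Q1 2021) = 150.8 / 126.3 × 100 = 119.3983

119.40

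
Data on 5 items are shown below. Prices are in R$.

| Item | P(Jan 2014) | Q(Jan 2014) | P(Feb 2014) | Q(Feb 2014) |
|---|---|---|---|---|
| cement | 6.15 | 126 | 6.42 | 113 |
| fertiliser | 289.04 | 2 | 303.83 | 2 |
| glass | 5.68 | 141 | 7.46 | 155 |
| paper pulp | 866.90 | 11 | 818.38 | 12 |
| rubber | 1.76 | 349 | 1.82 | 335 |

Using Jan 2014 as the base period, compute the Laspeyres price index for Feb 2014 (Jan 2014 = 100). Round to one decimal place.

98.4

Laspeyres price index uses base-period quantities as weights.
ΣP(Feb 2014)·Q(Jan 2014) = 6.42×126 + 303.83×2 + 7.46×141 + 818.38×11 + 1.82×349 = 808.92 + 607.66 + 1051.86 + 9002.18 + 635.18 = 12105.8
ΣP(Jan 2014)·Q(Jan 2014) = 6.15×126 + 289.04×2 + 5.68×141 + 866.90×11 + 1.76×349 = 774.9 + 578.08 + 800.88 + 9535.9 + 614.24 = 12304
Index = 12105.8 / 12304 × 100 = 98.3891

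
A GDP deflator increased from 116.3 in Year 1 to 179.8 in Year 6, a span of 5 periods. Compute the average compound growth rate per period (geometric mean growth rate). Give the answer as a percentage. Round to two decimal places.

Growth factor = (179.8/116.3)^(1/5) = (1.546002)^(1/5) = 1.091043
Growth rate = 1.091043 − 1 = 0.091043 = 9.1043%

9.10%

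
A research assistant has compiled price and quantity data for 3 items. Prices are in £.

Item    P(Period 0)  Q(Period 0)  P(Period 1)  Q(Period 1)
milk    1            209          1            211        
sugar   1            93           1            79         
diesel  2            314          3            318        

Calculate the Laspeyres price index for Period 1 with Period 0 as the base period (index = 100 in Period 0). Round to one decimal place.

133.8

Laspeyres price index uses base-period quantities as weights.
ΣP(Period 1)·Q(Period 0) = 1×209 + 1×93 + 3×314 = 209 + 93 + 942 = 1244
ΣP(Period 0)·Q(Period 0) = 1×209 + 1×93 + 2×314 = 209 + 93 + 628 = 930
Index = 1244 / 930 × 100 = 133.7634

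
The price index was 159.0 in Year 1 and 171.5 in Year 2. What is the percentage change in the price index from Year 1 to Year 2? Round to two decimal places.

Change = (171.5 − 159.0) / 159.0 × 100
       = 12.5 / 159.0 × 100 = 7.8616%

7.86%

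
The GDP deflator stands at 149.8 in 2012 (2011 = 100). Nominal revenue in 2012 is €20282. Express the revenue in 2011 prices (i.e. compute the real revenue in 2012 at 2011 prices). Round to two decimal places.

13539.39

Real = Nominal ÷ (Index/100) = 20282 ÷ (149.8/100)
     = 20282 ÷ 1.498 = 13539.3858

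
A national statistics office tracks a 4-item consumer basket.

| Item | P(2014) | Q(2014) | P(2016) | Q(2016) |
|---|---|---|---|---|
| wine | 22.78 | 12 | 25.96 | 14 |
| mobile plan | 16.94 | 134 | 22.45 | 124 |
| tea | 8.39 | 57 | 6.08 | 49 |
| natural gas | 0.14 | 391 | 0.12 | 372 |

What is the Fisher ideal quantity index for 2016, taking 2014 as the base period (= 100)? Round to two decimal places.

93.84

Laspeyres component (base-period weights):
ΣP(2014)Q(2016) = 22.78×14 + 16.94×124 + 8.39×49 + 0.14×372 = 318.92 + 2100.56 + 411.11 + 52.08 = 2882.67
ΣP(2014)Q(2014) = 22.78×12 + 16.94×134 + 8.39×57 + 0.14×391 = 273.36 + 2269.96 + 478.23 + 54.74 = 3076.29
L = 2882.67 / 3076.29 × 100 = 93.7061
Paasche component (current-period weights):
ΣP(2016)Q(2016) = 25.96×14 + 22.45×124 + 6.08×49 + 0.12×372 = 363.44 + 2783.8 + 297.92 + 44.64 = 3489.8
ΣP(2016)Q(2014) = 25.96×12 + 22.45×134 + 6.08×57 + 0.12×391 = 311.52 + 3008.3 + 346.56 + 46.92 = 3713.3
P = 3489.8 / 3713.3 × 100 = 93.9811
Fisher = √(L × P) = √(93.7061 × 93.9811) = 93.8435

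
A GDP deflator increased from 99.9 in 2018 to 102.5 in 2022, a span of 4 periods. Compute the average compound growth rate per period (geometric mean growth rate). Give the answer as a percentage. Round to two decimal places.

0.64%

Growth factor = (102.5/99.9)^(1/4) = (1.026026)^(1/4) = 1.006444
Growth rate = 1.006444 − 1 = 0.006444 = 0.6444%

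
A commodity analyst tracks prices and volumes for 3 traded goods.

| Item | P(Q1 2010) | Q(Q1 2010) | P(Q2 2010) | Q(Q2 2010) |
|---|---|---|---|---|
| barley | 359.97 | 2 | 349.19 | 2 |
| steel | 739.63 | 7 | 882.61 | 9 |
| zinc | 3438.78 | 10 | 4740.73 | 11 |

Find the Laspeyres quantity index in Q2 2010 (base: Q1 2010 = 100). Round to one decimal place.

112.2

Laspeyres quantity index uses base-period prices as weights.
ΣP(Q1 2010)·Q(Q2 2010) = 359.97×2 + 739.63×9 + 3438.78×11 = 719.94 + 6656.67 + 37826.58 = 45203.19
ΣP(Q1 2010)·Q(Q1 2010) = 359.97×2 + 739.63×7 + 3438.78×10 = 719.94 + 5177.41 + 34387.8 = 40285.15
Index = 45203.19 / 40285.15 × 100 = 112.2081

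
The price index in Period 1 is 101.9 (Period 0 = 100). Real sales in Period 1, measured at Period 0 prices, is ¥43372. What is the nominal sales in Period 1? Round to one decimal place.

Nominal = Real × (Index/100) = 43372 × (101.9/100)
        = 43372 × 1.019 = 44196.0680

44196.1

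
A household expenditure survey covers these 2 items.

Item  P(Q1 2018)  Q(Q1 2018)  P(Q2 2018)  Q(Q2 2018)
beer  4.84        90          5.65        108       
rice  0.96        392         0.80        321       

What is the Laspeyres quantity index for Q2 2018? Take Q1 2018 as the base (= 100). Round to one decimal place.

102.3

Laspeyres quantity index uses base-period prices as weights.
ΣP(Q1 2018)·Q(Q2 2018) = 4.84×108 + 0.96×321 = 522.72 + 308.16 = 830.88
ΣP(Q1 2018)·Q(Q1 2018) = 4.84×90 + 0.96×392 = 435.6 + 376.32 = 811.92
Index = 830.88 / 811.92 × 100 = 102.3352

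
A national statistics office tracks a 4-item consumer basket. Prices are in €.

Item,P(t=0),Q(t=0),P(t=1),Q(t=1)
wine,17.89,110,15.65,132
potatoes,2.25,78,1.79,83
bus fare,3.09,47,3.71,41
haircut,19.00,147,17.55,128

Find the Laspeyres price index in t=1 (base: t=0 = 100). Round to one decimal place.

90.8

Laspeyres price index uses base-period quantities as weights.
ΣP(t=1)·Q(t=0) = 15.65×110 + 1.79×78 + 3.71×47 + 17.55×147 = 1721.5 + 139.62 + 174.37 + 2579.85 = 4615.34
ΣP(t=0)·Q(t=0) = 17.89×110 + 2.25×78 + 3.09×47 + 19.00×147 = 1967.9 + 175.5 + 145.23 + 2793 = 5081.63
Index = 4615.34 / 5081.63 × 100 = 90.8240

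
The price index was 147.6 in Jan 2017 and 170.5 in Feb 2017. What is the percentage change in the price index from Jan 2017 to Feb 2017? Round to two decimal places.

15.51%

Change = (170.5 − 147.6) / 147.6 × 100
       = 22.9 / 147.6 × 100 = 15.5149%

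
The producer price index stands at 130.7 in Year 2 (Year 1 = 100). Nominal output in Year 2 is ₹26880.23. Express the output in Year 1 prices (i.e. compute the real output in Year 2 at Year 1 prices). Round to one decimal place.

Real = Nominal ÷ (Index/100) = 26880.23 ÷ (130.7/100)
     = 26880.23 ÷ 1.307 = 20566.3581

20566.4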